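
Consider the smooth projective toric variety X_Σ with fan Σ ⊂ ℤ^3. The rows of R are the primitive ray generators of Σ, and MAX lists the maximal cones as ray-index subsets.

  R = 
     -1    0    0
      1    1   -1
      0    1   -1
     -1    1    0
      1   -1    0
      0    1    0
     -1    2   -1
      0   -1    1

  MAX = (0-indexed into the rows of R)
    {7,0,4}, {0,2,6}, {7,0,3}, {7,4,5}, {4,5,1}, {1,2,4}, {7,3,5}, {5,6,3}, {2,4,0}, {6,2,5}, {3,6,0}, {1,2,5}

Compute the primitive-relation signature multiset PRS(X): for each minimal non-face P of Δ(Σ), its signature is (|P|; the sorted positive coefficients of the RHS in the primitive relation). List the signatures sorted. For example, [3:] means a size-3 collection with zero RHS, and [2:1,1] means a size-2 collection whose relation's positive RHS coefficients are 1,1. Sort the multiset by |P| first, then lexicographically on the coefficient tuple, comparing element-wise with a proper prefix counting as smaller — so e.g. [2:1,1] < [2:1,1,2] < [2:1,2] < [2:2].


Σ has 11 primitive collections:

  • {2,7}:  v_{2} + v_{7} = 0  →  sig = [2:]
  • {3,4}:  v_{3} + v_{4} = 0  →  sig = [2:]
  • {0,1}:  v_{0} + v_{1} = v_{2}  →  sig = [2:1]
  • {0,5}:  v_{0} + v_{5} = v_{3}  →  sig = [2:1]
  • {2,3}:  v_{2} + v_{3} = v_{6}  →  sig = [2:1]
  • {4,6}:  v_{4} + v_{6} = v_{2}  →  sig = [2:1]
  • {6,7}:  v_{6} + v_{7} = v_{3}  →  sig = [2:1]
  • {1,3}:  v_{1} + v_{3} = v_{2} + v_{5}  →  sig = [2:1,1]
  • {1,7}:  v_{1} + v_{7} = v_{4} + v_{5}  →  sig = [2:1,1]
  • {1,6}:  v_{1} + v_{6} = 2·v_{2} + v_{5}  →  sig = [2:1,2]
  • {2,4,5}:  v_{2} + v_{4} + v_{5} = v_{1}  →  sig = [3:1]

Sorted signature multiset PRS(X):
    [2:]
    [2:]
    [2:1]
    [2:1]
    [2:1]
    [2:1]
    [2:1]
    [2:1,1]
    [2:1,1]
    [2:1,2]
    [3:1]


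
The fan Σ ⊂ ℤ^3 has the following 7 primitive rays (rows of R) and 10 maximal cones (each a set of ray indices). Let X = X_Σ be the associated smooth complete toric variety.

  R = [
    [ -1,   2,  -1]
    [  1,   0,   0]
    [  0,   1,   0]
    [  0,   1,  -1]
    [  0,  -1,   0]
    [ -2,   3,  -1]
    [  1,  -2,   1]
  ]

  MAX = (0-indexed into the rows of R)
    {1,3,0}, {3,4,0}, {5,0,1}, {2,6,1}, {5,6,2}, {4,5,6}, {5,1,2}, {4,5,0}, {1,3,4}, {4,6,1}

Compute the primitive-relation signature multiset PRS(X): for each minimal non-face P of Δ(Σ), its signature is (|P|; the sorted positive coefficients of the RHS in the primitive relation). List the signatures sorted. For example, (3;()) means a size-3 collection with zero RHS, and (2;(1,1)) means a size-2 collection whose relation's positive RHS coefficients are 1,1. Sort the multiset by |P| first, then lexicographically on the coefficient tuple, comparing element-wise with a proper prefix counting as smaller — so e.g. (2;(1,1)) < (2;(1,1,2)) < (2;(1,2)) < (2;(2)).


Primitive collections (9):

  P={0,6}:  v_{0} + v_{6} = 0  ⟹  sig = (2;())
  P={2,4}:  v_{2} + v_{4} = 0  ⟹  sig = (2;())
  P={0,2}:  v_{0} + v_{2} = v_{1} + v_{5}  ⟹  sig = (2;(1,1))
  P={2,3}:  v_{2} + v_{3} = v_{0} + v_{1}  ⟹  sig = (2;(1,1))
  P={3,6}:  v_{3} + v_{6} = v_{1} + v_{4}  ⟹  sig = (2;(1,1))
  P={3,5}:  v_{3} + v_{5} = 2·v_{0}  ⟹  sig = (2;(2))
  P={0,1,4}:  v_{0} + v_{1} + v_{4} = v_{3}  ⟹  sig = (3;(1))
  P={1,4,5}:  v_{1} + v_{4} + v_{5} = v_{0}  ⟹  sig = (3;(1))
  P={1,5,6}:  v_{1} + v_{5} + v_{6} = v_{2}  ⟹  sig = (3;(1))

so the primitive-relation signature multiset is
{ (2;()) ×2,  (2;(1,1)) ×3,  (2;(2)),  (3;(1)) ×3 }


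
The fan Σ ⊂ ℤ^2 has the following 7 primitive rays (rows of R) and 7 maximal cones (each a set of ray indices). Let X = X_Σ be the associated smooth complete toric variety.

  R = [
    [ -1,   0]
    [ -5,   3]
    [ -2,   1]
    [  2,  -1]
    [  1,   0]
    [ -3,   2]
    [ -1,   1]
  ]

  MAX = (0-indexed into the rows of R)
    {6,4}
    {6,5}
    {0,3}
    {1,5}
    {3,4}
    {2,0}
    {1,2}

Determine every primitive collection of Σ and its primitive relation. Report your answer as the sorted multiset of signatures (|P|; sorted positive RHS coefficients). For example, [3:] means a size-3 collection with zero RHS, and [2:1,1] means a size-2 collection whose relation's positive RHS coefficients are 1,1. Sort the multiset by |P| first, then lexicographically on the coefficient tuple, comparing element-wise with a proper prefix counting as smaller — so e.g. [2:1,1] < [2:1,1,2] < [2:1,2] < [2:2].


Primitive collections (14):

  P = {0,4}:  v_{0} + v_{4} = 0  so sig = [2:]
  P = {2,3}:  v_{2} + v_{3} = 0  so sig = [2:]
  P = {0,6}:  v_{0} + v_{6} = v_{2}  so sig = [2:1]
  P = {1,3}:  v_{1} + v_{3} = v_{5}  so sig = [2:1]
  P = {2,4}:  v_{2} + v_{4} = v_{6}  so sig = [2:1]
  P = {2,5}:  v_{2} + v_{5} = v_{1}  so sig = [2:1]
  P = {2,6}:  v_{2} + v_{6} = v_{5}  so sig = [2:1]
  P = {3,5}:  v_{3} + v_{5} = v_{6}  so sig = [2:1]
  P = {3,6}:  v_{3} + v_{6} = v_{4}  so sig = [2:1]
  P = {1,4}:  v_{1} + v_{4} = v_{5} + v_{6}  so sig = [2:1,1]
  P = {0,5}:  v_{0} + v_{5} = 2·v_{2}  so sig = [2:2]
  P = {1,6}:  v_{1} + v_{6} = 2·v_{5}  so sig = [2:2]
  P = {4,5}:  v_{4} + v_{5} = 2·v_{6}  so sig = [2:2]
  P = {0,1}:  v_{0} + v_{1} = 3·v_{2}  so sig = [2:3]

so the primitive-relation signature multiset is
{ [2:] ×2,  [2:1] ×7,  [2:1,1],  [2:2] ×3,  [2:3] }


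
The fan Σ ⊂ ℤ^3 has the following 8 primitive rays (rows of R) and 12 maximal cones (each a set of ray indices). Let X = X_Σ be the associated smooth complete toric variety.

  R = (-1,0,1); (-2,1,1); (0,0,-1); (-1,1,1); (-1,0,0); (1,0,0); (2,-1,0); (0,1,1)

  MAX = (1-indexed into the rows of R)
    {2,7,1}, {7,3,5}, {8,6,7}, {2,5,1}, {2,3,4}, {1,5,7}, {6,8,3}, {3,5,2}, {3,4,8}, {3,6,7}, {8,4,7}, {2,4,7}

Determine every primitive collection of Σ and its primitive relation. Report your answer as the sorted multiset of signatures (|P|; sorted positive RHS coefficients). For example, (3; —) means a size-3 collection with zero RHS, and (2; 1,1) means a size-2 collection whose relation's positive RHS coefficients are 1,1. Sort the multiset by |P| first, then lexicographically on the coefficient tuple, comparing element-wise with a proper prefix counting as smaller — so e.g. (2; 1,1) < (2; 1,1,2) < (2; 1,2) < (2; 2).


Primitive collections (14):

  {5,6}:  v_{5} + v_{6} = 0 — sig = (2; —)
  {1,3}:  v_{1} + v_{3} = v_{5} — sig = (2; 1)
  {2,6}:  v_{2} + v_{6} = v_{4} — sig = (2; 1)
  {4,5}:  v_{4} + v_{5} = v_{2} — sig = (2; 1)
  {4,6}:  v_{4} + v_{6} = v_{8} — sig = (2; 1)
  {5,8}:  v_{5} + v_{8} = v_{4} — sig = (2; 1)
  {1,6}:  v_{1} + v_{6} = v_{2} + v_{7} — sig = (2; 1,1)
  {1,8}:  v_{1} + v_{8} = v_{2} + v_{4} + v_{7} — sig = (2; 1,1,1)
  {1,4}:  v_{1} + v_{4} = 2·v_{2} + v_{7} — sig = (2; 1,2)
  {2,8}:  v_{2} + v_{8} = 2·v_{4} — sig = (2; 2)
  {2,3,7}:  v_{2} + v_{3} + v_{7} = 0 — sig = (3; —)
  {2,5,7}:  v_{2} + v_{5} + v_{7} = v_{1} — sig = (3; 1)
  {3,4,7}:  v_{3} + v_{4} + v_{7} = v_{6} — sig = (3; 1)
  {3,7,8}:  v_{3} + v_{7} + v_{8} = 2·v_{6} — sig = (3; 2)

Sorted signature multiset PRS(X):
    (2; —)
    (2; 1)
    (2; 1)
    (2; 1)
    (2; 1)
    (2; 1)
    (2; 1,1)
    (2; 1,1,1)
    (2; 1,2)
    (2; 2)
    (3; —)
    (3; 1)
    (3; 1)
    (3; 2)


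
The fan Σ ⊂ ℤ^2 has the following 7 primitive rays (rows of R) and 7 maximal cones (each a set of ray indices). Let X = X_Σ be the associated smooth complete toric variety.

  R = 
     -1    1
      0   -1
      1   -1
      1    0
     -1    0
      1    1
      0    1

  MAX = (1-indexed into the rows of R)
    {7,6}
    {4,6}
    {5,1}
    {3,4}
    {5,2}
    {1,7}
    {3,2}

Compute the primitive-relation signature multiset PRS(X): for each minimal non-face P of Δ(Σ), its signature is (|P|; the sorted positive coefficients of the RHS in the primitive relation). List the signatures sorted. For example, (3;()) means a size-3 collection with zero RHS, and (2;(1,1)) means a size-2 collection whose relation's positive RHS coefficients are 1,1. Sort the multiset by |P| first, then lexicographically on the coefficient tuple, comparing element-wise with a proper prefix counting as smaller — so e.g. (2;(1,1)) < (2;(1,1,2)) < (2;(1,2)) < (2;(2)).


Σ has 14 primitive collections:

  • {1,3}:  v_{1} + v_{3} = 0  ⇒ sig = (2;())
  • {2,7}:  v_{2} + v_{7} = 0  ⇒ sig = (2;())
  • {4,5}:  v_{4} + v_{5} = 0  ⇒ sig = (2;())
  • {1,2}:  v_{1} + v_{2} = v_{5}  ⇒ sig = (2;(1))
  • {1,4}:  v_{1} + v_{4} = v_{7}  ⇒ sig = (2;(1))
  • {2,4}:  v_{2} + v_{4} = v_{3}  ⇒ sig = (2;(1))
  • {2,6}:  v_{2} + v_{6} = v_{4}  ⇒ sig = (2;(1))
  • {3,5}:  v_{3} + v_{5} = v_{2}  ⇒ sig = (2;(1))
  • {3,7}:  v_{3} + v_{7} = v_{4}  ⇒ sig = (2;(1))
  • {4,7}:  v_{4} + v_{7} = v_{6}  ⇒ sig = (2;(1))
  • {5,6}:  v_{5} + v_{6} = v_{7}  ⇒ sig = (2;(1))
  • {5,7}:  v_{5} + v_{7} = v_{1}  ⇒ sig = (2;(1))
  • {1,6}:  v_{1} + v_{6} = 2·v_{7}  ⇒ sig = (2;(2))
  • {3,6}:  v_{3} + v_{6} = 2·v_{4}  ⇒ sig = (2;(2))

Sorted signature multiset PRS(X):
    |P|=2: 14 collections, coeffs (), (), (), (1), (1), (1), (1), (1), (1), (1), (1), (1), (2), (2)


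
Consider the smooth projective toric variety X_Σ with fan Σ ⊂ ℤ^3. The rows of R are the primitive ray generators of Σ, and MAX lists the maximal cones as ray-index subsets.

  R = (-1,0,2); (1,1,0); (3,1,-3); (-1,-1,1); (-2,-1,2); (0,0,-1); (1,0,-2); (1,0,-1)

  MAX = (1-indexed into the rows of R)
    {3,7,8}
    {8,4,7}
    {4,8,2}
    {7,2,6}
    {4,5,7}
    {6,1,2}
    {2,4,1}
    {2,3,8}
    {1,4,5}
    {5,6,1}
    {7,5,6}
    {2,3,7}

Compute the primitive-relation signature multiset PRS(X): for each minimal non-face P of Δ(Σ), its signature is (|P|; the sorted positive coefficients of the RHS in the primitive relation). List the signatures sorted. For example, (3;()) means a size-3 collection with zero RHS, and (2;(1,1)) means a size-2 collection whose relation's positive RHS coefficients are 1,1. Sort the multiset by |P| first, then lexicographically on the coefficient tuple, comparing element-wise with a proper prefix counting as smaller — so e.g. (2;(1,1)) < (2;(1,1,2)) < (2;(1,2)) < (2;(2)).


Σ has 12 primitive collections:

  P={1,7}:  v_{1} + v_{7} = 0 ; sig = (2;())
  P={2,5}:  v_{2} + v_{5} = v_{1} ; sig = (2;(1))
  P={3,5}:  v_{3} + v_{5} = v_{8} ; sig = (2;(1))
  P={5,8}:  v_{5} + v_{8} = v_{4} ; sig = (2;(1))
  P={6,8}:  v_{6} + v_{8} = v_{7} ; sig = (2;(1))
  P={1,3}:  v_{1} + v_{3} = v_{2} + v_{8} ; sig = (2;(1,1))
  P={1,8}:  v_{1} + v_{8} = v_{2} + v_{4} ; sig = (2;(1,1))
  P={4,6}:  v_{4} + v_{6} = v_{5} + v_{7} ; sig = (2;(1,1))
  P={3,6}:  v_{3} + v_{6} = v_{2} + 2·v_{7} ; sig = (2;(1,2))
  P={3,4}:  v_{3} + v_{4} = 2·v_{8} ; sig = (2;(2))
  P={2,4,7}:  v_{2} + v_{4} + v_{7} = v_{8} ; sig = (3;(1))
  P={2,7,8}:  v_{2} + v_{7} + v_{8} = v_{3} ; sig = (3;(1))

Sorted signature multiset PRS(X):
    |P|=2: 10 collections, coeffs (), (1), (1), (1), (1), (1,1), (1,1), (1,1), (1,2), (2)
    |P|=3: 2 collections, coeffs (1), (1)


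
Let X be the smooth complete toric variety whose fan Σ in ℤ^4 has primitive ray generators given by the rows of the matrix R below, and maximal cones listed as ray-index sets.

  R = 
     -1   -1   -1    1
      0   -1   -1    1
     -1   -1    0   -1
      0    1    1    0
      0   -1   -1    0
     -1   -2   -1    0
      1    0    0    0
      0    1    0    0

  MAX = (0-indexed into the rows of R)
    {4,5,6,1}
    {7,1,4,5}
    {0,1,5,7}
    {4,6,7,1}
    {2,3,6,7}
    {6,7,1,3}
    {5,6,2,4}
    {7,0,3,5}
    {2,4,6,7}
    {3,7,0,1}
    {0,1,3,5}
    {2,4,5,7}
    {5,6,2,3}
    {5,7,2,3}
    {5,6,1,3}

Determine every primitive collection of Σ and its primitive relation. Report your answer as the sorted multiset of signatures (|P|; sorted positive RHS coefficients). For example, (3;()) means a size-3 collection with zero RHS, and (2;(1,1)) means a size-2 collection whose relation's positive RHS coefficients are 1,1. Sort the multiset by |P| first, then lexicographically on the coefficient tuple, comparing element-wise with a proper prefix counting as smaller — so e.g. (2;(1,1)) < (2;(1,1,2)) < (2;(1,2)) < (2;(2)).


7 minimal non-faces of Δ(Σ) (on 8 rays):

  • {3,4}:  v_{3} + v_{4} = 0  →  sig = (2;())
  • {0,6}:  v_{0} + v_{6} = v_{1}  →  sig = (2;(1))
  • {1,2}:  v_{1} + v_{2} = v_{5}  →  sig = (2;(1))
  • {0,4}:  v_{0} + v_{4} = v_{1} + v_{5} + v_{7}  →  sig = (2;(1,1,1))
  • {0,2}:  v_{0} + v_{2} = v_{3} + 2·v_{5} + v_{7}  →  sig = (2;(1,1,2))
  • {5,6,7}:  v_{5} + v_{6} + v_{7} = v_{4}  →  sig = (3;(1))
  • {1,3,5,7}:  v_{1} + v_{3} + v_{5} + v_{7} = v_{0}  →  sig = (4;(1))

Sorted signature multiset PRS(X):
    (2;())
    (2;(1))
    (2;(1))
    (2;(1,1,1))
    (2;(1,1,2))
    (3;(1))
    (4;(1))


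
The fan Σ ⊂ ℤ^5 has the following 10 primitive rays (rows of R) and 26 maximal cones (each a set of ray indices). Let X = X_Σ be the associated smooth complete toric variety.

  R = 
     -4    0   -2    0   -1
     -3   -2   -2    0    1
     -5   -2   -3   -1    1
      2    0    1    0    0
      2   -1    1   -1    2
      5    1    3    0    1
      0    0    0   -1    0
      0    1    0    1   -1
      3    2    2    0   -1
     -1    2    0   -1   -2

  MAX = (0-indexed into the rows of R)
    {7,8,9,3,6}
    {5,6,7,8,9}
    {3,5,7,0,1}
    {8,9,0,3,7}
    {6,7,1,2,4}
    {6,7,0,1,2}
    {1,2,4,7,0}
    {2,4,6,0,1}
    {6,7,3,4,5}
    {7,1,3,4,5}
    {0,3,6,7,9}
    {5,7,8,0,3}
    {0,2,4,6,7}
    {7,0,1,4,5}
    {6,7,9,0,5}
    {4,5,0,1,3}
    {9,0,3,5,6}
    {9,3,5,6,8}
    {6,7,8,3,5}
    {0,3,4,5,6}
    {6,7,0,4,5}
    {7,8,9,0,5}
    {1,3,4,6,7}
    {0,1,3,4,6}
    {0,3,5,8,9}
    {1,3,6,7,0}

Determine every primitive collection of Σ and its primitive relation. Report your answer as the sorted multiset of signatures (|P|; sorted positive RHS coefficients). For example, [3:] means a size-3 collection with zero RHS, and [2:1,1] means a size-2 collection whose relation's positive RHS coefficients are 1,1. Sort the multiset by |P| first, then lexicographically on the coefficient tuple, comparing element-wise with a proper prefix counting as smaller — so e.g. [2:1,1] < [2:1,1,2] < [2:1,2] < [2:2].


Primitive collections (14):

  {1,8}:  v_{1} + v_{8} = 0  so sig = [2:]
  {1,9}:  v_{1} + v_{9} = v_{0} + v_{6}  so sig = [2:1,1]
  {2,3}:  v_{2} + v_{3} = v_{1} + v_{6}  so sig = [2:1,1]
  {4,8}:  v_{4} + v_{8} = v_{5} + v_{6}  so sig = [2:1,1]
  {2,8}:  v_{2} + v_{8} = v_{0} + v_{4} + v_{6} + v_{7}  so sig = [2:1,1,1,1]
  {2,5}:  v_{2} + v_{5} = v_{0} + 2·v_{4} + v_{7}  so sig = [2:1,1,2]
  {4,9}:  v_{4} + v_{9} = v_{0} + v_{5} + 2·v_{6}  so sig = [2:1,1,2]
  {2,9}:  v_{2} + v_{9} = 2·v_{0} + v_{4} + 2·v_{6} + v_{7}  so sig = [2:1,1,2,2]
  {0,6,8}:  v_{0} + v_{6} + v_{8} = v_{9}  so sig = [3:1]
  {1,5,6}:  v_{1} + v_{5} + v_{6} = v_{4}  so sig = [3:1]
  {0,3,4,7}:  v_{0} + v_{3} + v_{4} + v_{7} = 0  so sig = [4:]
  {3,5,7,9}:  v_{3} + v_{5} + v_{7} + v_{9} = 2·v_{8}  so sig = [4:2]
  {0,1,4,6,7}:  v_{0} + v_{1} + v_{4} + v_{6} + v_{7} = v_{2}  so sig = [5:1]
  {0,3,5,6,7}:  v_{0} + v_{3} + v_{5} + v_{6} + v_{7} = v_{8}  so sig = [5:1]

Sorted signature multiset PRS(X):
{ [2:],  [2:1,1] ×3,  [2:1,1,1,1],  [2:1,1,2] ×2,  [2:1,1,2,2],  [3:1] ×2,  [4:],  [4:2],  [5:1] ×2 }


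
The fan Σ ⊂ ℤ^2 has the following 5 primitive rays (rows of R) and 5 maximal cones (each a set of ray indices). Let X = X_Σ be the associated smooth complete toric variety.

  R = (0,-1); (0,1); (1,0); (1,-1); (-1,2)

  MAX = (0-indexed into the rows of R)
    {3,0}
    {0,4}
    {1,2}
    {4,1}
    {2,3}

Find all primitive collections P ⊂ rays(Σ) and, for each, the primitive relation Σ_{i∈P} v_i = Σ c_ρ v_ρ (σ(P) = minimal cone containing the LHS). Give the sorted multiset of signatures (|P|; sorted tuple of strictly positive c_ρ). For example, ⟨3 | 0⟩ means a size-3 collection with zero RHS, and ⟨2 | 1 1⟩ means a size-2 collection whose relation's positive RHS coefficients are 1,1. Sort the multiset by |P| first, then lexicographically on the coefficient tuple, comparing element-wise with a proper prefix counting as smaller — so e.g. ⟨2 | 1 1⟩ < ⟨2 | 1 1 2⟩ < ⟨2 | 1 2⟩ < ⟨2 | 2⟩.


5 collections generate NE(X_Σ); each relation:

  P={0,1}:  v_{0} + v_{1} = 0  ⟹  sig = ⟨2 | 0⟩
  P={0,2}:  v_{0} + v_{2} = v_{3}  ⟹  sig = ⟨2 | 1⟩
  P={1,3}:  v_{1} + v_{3} = v_{2}  ⟹  sig = ⟨2 | 1⟩
  P={3,4}:  v_{3} + v_{4} = v_{1}  ⟹  sig = ⟨2 | 1⟩
  P={2,4}:  v_{2} + v_{4} = 2·v_{1}  ⟹  sig = ⟨2 | 2⟩

so the primitive-relation signature multiset is
    ⟨2 | 0⟩
    ⟨2 | 1⟩
    ⟨2 | 1⟩
    ⟨2 | 1⟩
    ⟨2 | 2⟩


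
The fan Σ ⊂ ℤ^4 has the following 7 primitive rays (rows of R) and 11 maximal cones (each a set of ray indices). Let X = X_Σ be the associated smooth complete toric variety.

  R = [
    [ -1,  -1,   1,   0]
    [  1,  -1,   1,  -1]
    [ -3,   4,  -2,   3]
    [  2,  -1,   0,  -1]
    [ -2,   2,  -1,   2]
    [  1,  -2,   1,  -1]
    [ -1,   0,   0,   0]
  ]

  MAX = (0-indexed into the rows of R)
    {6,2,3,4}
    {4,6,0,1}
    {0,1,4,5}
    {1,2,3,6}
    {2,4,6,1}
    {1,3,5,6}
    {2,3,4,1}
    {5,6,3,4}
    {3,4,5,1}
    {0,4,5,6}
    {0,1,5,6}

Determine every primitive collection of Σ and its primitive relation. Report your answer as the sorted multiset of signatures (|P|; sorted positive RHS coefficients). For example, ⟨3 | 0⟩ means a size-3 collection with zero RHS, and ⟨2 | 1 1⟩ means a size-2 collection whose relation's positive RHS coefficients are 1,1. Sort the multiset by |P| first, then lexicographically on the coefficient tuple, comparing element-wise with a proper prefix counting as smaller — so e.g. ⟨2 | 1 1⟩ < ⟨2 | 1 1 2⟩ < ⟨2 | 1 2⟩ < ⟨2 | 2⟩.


5 collections generate NE(X_Σ); each relation:

  P={0,3}:  v_{0} + v_{3} = v_{5} ; sig = ⟨2 | 1⟩
  P={2,5}:  v_{2} + v_{5} = v_{4} ; sig = ⟨2 | 1⟩
  P={0,2}:  v_{0} + v_{2} = v_{1} + 2·v_{4} + v_{6} ; sig = ⟨2 | 1 1 2⟩
  P={1,3,4,6}:  v_{1} + v_{3} + v_{4} + v_{6} = 0 ; sig = ⟨4 | 0⟩
  P={1,4,5,6}:  v_{1} + v_{4} + v_{5} + v_{6} = v_{0} ; sig = ⟨4 | 1⟩

so the primitive-relation signature multiset is
    |P|=2: 3 collections, coeffs (1), (1), (1,1,2)
    |P|=4: 2 collections, coeffs (), (1)


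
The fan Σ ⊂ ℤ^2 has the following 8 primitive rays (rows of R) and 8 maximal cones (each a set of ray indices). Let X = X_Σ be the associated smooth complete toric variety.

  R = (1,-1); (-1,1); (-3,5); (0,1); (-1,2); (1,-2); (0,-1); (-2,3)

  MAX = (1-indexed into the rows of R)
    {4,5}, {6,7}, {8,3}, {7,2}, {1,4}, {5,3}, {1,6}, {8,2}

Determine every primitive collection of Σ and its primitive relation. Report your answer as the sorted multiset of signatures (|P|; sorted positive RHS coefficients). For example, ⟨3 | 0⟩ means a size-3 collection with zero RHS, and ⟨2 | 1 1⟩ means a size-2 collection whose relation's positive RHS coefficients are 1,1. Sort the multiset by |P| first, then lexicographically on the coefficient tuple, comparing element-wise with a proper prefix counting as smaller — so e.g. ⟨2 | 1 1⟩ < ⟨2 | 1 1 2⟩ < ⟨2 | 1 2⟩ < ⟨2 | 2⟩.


The 20 primitive collections of Σ (r=8, n=2):

  P={1,2}:  v_{1} + v_{2} = 0 — sig = ⟨2 | 0⟩
  P={4,7}:  v_{4} + v_{7} = 0 — sig = ⟨2 | 0⟩
  P={5,6}:  v_{5} + v_{6} = 0 — sig = ⟨2 | 0⟩
  P={1,5}:  v_{1} + v_{5} = v_{4} — sig = ⟨2 | 1⟩
  P={1,7}:  v_{1} + v_{7} = v_{6} — sig = ⟨2 | 1⟩
  P={1,8}:  v_{1} + v_{8} = v_{5} — sig = ⟨2 | 1⟩
  P={2,4}:  v_{2} + v_{4} = v_{5} — sig = ⟨2 | 1⟩
  P={2,5}:  v_{2} + v_{5} = v_{8} — sig = ⟨2 | 1⟩
  P={2,6}:  v_{2} + v_{6} = v_{7} — sig = ⟨2 | 1⟩
  P={3,6}:  v_{3} + v_{6} = v_{8} — sig = ⟨2 | 1⟩
  P={4,6}:  v_{4} + v_{6} = v_{1} — sig = ⟨2 | 1⟩
  P={5,7}:  v_{5} + v_{7} = v_{2} — sig = ⟨2 | 1⟩
  P={5,8}:  v_{5} + v_{8} = v_{3} — sig = ⟨2 | 1⟩
  P={6,8}:  v_{6} + v_{8} = v_{2} — sig = ⟨2 | 1⟩
  P={3,7}:  v_{3} + v_{7} = v_{2} + v_{8} — sig = ⟨2 | 1 1⟩
  P={1,3}:  v_{1} + v_{3} = 2·v_{5} — sig = ⟨2 | 2⟩
  P={2,3}:  v_{2} + v_{3} = 2·v_{8} — sig = ⟨2 | 2⟩
  P={4,8}:  v_{4} + v_{8} = 2·v_{5} — sig = ⟨2 | 2⟩
  P={7,8}:  v_{7} + v_{8} = 2·v_{2} — sig = ⟨2 | 2⟩
  P={3,4}:  v_{3} + v_{4} = 3·v_{5} — sig = ⟨2 | 3⟩

so the primitive-relation signature multiset is
[⟨2 | 0⟩, ⟨2 | 0⟩, ⟨2 | 0⟩, ⟨2 | 1⟩, ⟨2 | 1⟩, ⟨2 | 1⟩, ⟨2 | 1⟩, ⟨2 | 1⟩, ⟨2 | 1⟩, ⟨2 | 1⟩, ⟨2 | 1⟩, ⟨2 | 1⟩, ⟨2 | 1⟩, ⟨2 | 1⟩, ⟨2 | 1 1⟩, ⟨2 | 2⟩, ⟨2 | 2⟩, ⟨2 | 2⟩, ⟨2 | 2⟩, ⟨2 | 3⟩]


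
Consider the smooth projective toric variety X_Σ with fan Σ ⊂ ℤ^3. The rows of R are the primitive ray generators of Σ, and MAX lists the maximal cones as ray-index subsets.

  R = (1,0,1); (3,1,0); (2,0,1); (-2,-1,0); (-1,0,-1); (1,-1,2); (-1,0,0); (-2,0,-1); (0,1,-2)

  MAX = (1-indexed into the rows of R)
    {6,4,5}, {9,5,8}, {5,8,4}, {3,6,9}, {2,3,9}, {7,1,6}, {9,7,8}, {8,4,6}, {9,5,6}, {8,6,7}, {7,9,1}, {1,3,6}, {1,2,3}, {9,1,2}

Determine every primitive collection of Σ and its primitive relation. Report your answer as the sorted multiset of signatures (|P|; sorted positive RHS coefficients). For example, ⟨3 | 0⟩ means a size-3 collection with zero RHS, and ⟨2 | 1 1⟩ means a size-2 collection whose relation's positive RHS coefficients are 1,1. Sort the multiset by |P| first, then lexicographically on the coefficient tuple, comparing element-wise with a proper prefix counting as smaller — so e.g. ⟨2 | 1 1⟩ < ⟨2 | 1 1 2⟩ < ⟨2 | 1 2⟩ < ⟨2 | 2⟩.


Σ has 20 primitive collections:

  P={1,5}:  v_{1} + v_{5} = 0  ⇒ sig = ⟨2 | 0⟩
  P={3,8}:  v_{3} + v_{8} = 0  ⇒ sig = ⟨2 | 0⟩
  P={1,8}:  v_{1} + v_{8} = v_{7}  ⇒ sig = ⟨2 | 1⟩
  P={3,7}:  v_{3} + v_{7} = v_{1}  ⇒ sig = ⟨2 | 1⟩
  P={5,7}:  v_{5} + v_{7} = v_{8}  ⇒ sig = ⟨2 | 1⟩
  P={1,4}:  v_{1} + v_{4} = v_{6} + v_{8}  ⇒ sig = ⟨2 | 1 1⟩
  P={2,4}:  v_{2} + v_{4} = v_{6} + v_{9}  ⇒ sig = ⟨2 | 1 1⟩
  P={2,5}:  v_{2} + v_{5} = v_{3} + v_{9}  ⇒ sig = ⟨2 | 1 1⟩
  P={2,8}:  v_{2} + v_{8} = v_{1} + v_{9}  ⇒ sig = ⟨2 | 1 1⟩
  P={3,4}:  v_{3} + v_{4} = v_{5} + v_{6}  ⇒ sig = ⟨2 | 1 1⟩
  P={3,5}:  v_{3} + v_{5} = v_{6} + v_{9}  ⇒ sig = ⟨2 | 1 1⟩
  P={2,7}:  v_{2} + v_{7} = 2·v_{1} + v_{9}  ⇒ sig = ⟨2 | 1 2⟩
  P={4,7}:  v_{4} + v_{7} = v_{6} + 2·v_{8}  ⇒ sig = ⟨2 | 1 2⟩
  P={2,6}:  v_{2} + v_{6} = 2·v_{3}  ⇒ sig = ⟨2 | 2⟩
  P={4,9}:  v_{4} + v_{9} = 2·v_{5}  ⇒ sig = ⟨2 | 2⟩
  P={6,7,9}:  v_{6} + v_{7} + v_{9} = 0  ⇒ sig = ⟨3 | 0⟩
  P={1,3,9}:  v_{1} + v_{3} + v_{9} = v_{2}  ⇒ sig = ⟨3 | 1⟩
  P={1,6,9}:  v_{1} + v_{6} + v_{9} = v_{3}  ⇒ sig = ⟨3 | 1⟩
  P={5,6,8}:  v_{5} + v_{6} + v_{8} = v_{4}  ⇒ sig = ⟨3 | 1⟩
  P={6,8,9}:  v_{6} + v_{8} + v_{9} = v_{5}  ⇒ sig = ⟨3 | 1⟩

Hence PRS(X_Σ) =
    ⟨2 | 0⟩
    ⟨2 | 0⟩
    ⟨2 | 1⟩
    ⟨2 | 1⟩
    ⟨2 | 1⟩
    ⟨2 | 1 1⟩
    ⟨2 | 1 1⟩
    ⟨2 | 1 1⟩
    ⟨2 | 1 1⟩
    ⟨2 | 1 1⟩
    ⟨2 | 1 1⟩
    ⟨2 | 1 2⟩
    ⟨2 | 1 2⟩
    ⟨2 | 2⟩
    ⟨2 | 2⟩
    ⟨3 | 0⟩
    ⟨3 | 1⟩
    ⟨3 | 1⟩
    ⟨3 | 1⟩
    ⟨3 | 1⟩


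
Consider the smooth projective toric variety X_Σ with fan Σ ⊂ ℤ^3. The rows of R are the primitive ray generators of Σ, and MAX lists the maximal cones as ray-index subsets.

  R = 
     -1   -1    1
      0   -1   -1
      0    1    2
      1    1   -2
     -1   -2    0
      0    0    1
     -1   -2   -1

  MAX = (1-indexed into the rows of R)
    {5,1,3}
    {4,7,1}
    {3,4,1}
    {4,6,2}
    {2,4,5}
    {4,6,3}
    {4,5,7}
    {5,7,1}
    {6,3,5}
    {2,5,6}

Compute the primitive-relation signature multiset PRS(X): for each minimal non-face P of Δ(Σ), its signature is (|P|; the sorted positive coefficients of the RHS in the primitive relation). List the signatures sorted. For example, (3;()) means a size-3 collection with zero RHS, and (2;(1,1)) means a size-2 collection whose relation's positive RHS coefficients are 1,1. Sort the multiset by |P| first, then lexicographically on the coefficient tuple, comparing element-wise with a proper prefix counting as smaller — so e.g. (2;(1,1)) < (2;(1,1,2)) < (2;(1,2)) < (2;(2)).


9 minimal non-faces of Δ(Σ) (on 7 rays):

  P = {1,2}:  v_{1} + v_{2} = v_{5}  →  sig = (2;(1))
  P = {2,3}:  v_{2} + v_{3} = v_{6}  →  sig = (2;(1))
  P = {3,7}:  v_{3} + v_{7} = v_{1}  →  sig = (2;(1))
  P = {6,7}:  v_{6} + v_{7} = v_{5}  →  sig = (2;(1))
  P = {1,6}:  v_{1} + v_{6} = v_{3} + v_{5}  →  sig = (2;(1,1))
  P = {2,7}:  v_{2} + v_{7} = v_{4} + 2·v_{5}  →  sig = (2;(1,2))
  P = {3,4,5}:  v_{3} + v_{4} + v_{5} = 0  →  sig = (3;())
  P = {1,4,5}:  v_{1} + v_{4} + v_{5} = v_{7}  →  sig = (3;(1))
  P = {4,5,6}:  v_{4} + v_{5} + v_{6} = v_{2}  →  sig = (3;(1))

Hence PRS(X_Σ) =
[(2;(1)), (2;(1)), (2;(1)), (2;(1)), (2;(1,1)), (2;(1,2)), (3;()), (3;(1)), (3;(1))]


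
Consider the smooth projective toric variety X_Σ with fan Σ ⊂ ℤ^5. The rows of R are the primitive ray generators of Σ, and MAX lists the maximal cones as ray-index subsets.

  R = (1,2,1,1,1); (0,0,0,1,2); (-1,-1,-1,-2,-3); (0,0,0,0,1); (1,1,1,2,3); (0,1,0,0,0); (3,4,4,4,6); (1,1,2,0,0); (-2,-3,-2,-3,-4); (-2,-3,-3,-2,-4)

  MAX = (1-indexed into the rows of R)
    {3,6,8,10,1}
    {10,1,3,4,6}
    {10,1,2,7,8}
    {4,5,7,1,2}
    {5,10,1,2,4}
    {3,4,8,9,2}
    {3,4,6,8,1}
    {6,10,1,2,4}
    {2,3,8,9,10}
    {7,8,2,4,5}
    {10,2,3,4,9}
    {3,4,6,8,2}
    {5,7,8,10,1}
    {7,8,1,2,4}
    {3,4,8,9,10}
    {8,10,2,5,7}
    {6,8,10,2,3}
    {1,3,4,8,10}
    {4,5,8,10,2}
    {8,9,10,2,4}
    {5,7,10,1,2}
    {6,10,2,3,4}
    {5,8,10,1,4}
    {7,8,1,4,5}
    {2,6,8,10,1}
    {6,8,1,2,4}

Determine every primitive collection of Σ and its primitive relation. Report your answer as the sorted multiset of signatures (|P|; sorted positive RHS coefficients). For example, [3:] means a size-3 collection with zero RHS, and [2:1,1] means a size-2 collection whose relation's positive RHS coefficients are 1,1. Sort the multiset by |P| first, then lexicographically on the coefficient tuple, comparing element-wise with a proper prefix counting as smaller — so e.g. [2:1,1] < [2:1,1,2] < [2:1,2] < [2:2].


|primitive collections| = 14. Relations:

  P = {3,5}:  v_{3} + v_{5} = 0  →  sig = [2:]
  P = {1,9}:  v_{1} + v_{9} = v_{3}  →  sig = [2:1]
  P = {5,6}:  v_{5} + v_{6} = v_{1} + v_{2}  →  sig = [2:1,1]
  P = {7,9}:  v_{7} + v_{9} = v_{2} + v_{8}  →  sig = [2:1,1]
  P = {3,7}:  v_{3} + v_{7} = v_{1} + v_{2} + v_{8}  →  sig = [2:1,1,1]
  P = {5,9}:  v_{5} + v_{9} = v_{2} + v_{4} + v_{8} + v_{10}  →  sig = [2:1,1,1,1]
  P = {6,9}:  v_{6} + v_{9} = v_{2} + 2·v_{3}  →  sig = [2:1,2]
  P = {6,7}:  v_{6} + v_{7} = 2·v_{1} + 2·v_{2} + v_{8}  →  sig = [2:1,2,2]
  P = {1,2,3}:  v_{1} + v_{2} + v_{3} = v_{6}  →  sig = [3:1]
  P = {4,7,10}:  v_{4} + v_{7} + v_{10} = v_{5}  →  sig = [3:1]
  P = {1,2,5,8}:  v_{1} + v_{2} + v_{5} + v_{8} = v_{7}  →  sig = [4:1]
  P = {4,6,8,10}:  v_{4} + v_{6} + v_{8} + v_{10} = v_{3}  →  sig = [4:1]
  P = {1,2,4,8,10}:  v_{1} + v_{2} + v_{4} + v_{8} + v_{10} = 0  →  sig = [5:]
  P = {2,3,4,8,10}:  v_{2} + v_{3} + v_{4} + v_{8} + v_{10} = v_{9}  →  sig = [5:1]

Hence PRS(X_Σ) =
{ [2:],  [2:1],  [2:1,1] ×2,  [2:1,1,1],  [2:1,1,1,1],  [2:1,2],  [2:1,2,2],  [3:1] ×2,  [4:1] ×2,  [5:],  [5:1] }


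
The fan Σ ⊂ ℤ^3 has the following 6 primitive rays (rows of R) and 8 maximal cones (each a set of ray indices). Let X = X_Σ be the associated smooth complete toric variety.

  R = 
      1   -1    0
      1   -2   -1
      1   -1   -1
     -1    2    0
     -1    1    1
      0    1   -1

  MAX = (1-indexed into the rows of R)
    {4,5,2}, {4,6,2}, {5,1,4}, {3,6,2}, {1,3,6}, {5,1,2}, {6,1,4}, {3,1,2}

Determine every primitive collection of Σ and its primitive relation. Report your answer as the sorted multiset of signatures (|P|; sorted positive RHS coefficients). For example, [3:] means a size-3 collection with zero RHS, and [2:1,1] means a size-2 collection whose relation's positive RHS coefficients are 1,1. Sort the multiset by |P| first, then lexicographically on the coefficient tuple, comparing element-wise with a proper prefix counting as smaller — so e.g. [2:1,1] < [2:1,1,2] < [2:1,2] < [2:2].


Δ(Σ) — 6 vertices, 5 min non-faces:

  • {3,5}:  v_{3} + v_{5} = 0  ⇒ sig = [2:]
  • {3,4}:  v_{3} + v_{4} = v_{6}  ⇒ sig = [2:1]
  • {5,6}:  v_{5} + v_{6} = v_{4}  ⇒ sig = [2:1]
  • {1,2,4}:  v_{1} + v_{2} + v_{4} = v_{3}  ⇒ sig = [3:1]
  • {1,2,6}:  v_{1} + v_{2} + v_{6} = 2·v_{3}  ⇒ sig = [3:2]

Hence PRS(X_Σ) =
    [2:]
    [2:1]
    [2:1]
    [3:1]
    [3:2]


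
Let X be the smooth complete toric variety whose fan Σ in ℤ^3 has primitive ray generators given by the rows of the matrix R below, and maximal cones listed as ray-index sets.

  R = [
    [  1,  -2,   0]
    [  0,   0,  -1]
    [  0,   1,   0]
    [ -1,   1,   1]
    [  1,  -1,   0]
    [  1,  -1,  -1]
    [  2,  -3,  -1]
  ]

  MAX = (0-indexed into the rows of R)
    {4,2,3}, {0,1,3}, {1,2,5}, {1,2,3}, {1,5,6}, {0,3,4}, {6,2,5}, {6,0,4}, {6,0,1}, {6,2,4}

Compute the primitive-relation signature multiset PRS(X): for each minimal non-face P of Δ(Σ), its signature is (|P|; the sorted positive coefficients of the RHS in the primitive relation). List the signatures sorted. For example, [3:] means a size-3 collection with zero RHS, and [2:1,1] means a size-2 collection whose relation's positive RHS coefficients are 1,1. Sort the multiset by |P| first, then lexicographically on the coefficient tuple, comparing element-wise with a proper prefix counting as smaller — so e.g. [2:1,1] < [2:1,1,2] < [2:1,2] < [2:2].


7 collections generate NE(X_Σ); each relation:

  {3,5}:  v_{3} + v_{5} = 0  ⟹  sig = [2:]
  {0,2}:  v_{0} + v_{2} = v_{4}  ⟹  sig = [2:1]
  {0,5}:  v_{0} + v_{5} = v_{6}  ⟹  sig = [2:1]
  {1,4}:  v_{1} + v_{4} = v_{5}  ⟹  sig = [2:1]
  {3,6}:  v_{3} + v_{6} = v_{0}  ⟹  sig = [2:1]
  {4,5}:  v_{4} + v_{5} = v_{2} + v_{6}  ⟹  sig = [2:1,1]
  {1,2,6}:  v_{1} + v_{2} + v_{6} = 2·v_{5}  ⟹  sig = [3:2]

Signatures (|P|; sorted positive RHS coefficients), sorted:
[[2:], [2:1], [2:1], [2:1], [2:1], [2:1,1], [3:2]]


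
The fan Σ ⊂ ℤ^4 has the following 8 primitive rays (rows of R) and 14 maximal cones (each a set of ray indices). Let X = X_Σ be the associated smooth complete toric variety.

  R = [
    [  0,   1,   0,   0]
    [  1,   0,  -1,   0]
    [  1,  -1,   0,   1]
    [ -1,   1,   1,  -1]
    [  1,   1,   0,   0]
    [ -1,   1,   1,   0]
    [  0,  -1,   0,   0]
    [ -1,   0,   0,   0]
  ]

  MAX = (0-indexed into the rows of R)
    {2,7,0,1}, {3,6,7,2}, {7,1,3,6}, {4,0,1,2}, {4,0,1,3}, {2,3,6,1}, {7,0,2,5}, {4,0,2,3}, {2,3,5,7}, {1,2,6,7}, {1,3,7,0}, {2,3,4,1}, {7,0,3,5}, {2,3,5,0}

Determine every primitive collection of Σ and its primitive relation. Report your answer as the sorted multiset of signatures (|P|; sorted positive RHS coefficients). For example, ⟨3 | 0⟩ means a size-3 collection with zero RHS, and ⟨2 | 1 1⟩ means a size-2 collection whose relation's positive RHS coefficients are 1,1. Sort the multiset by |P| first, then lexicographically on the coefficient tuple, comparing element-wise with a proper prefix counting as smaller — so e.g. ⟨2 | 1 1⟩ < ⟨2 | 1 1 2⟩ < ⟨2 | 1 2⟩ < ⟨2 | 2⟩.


9 collections generate NE(X_Σ); each relation:

  P={0,6}:  v_{0} + v_{6} = 0  ⟹  sig = ⟨2 | 0⟩
  P={1,5}:  v_{1} + v_{5} = v_{0}  ⟹  sig = ⟨2 | 1⟩
  P={4,7}:  v_{4} + v_{7} = v_{0}  ⟹  sig = ⟨2 | 1⟩
  P={4,6}:  v_{4} + v_{6} = v_{1} + v_{2} + v_{3}  ⟹  sig = ⟨2 | 1 1 1⟩
  P={5,6}:  v_{5} + v_{6} = v_{2} + v_{3} + v_{7}  ⟹  sig = ⟨2 | 1 1 1⟩
  P={4,5}:  v_{4} + v_{5} = 2·v_{0} + v_{2} + v_{3}  ⟹  sig = ⟨2 | 1 1 2⟩
  P={1,2,3,7}:  v_{1} + v_{2} + v_{3} + v_{7} = 0  ⟹  sig = ⟨4 | 0⟩
  P={0,1,2,3}:  v_{0} + v_{1} + v_{2} + v_{3} = v_{4}  ⟹  sig = ⟨4 | 1⟩
  P={0,2,3,7}:  v_{0} + v_{2} + v_{3} + v_{7} = v_{5}  ⟹  sig = ⟨4 | 1⟩

Sorted signature multiset PRS(X):
    |P|=2: 6 collections, coeffs (), (1), (1), (1,1,1), (1,1,1), (1,1,2)
    |P|=4: 3 collections, coeffs (), (1), (1)


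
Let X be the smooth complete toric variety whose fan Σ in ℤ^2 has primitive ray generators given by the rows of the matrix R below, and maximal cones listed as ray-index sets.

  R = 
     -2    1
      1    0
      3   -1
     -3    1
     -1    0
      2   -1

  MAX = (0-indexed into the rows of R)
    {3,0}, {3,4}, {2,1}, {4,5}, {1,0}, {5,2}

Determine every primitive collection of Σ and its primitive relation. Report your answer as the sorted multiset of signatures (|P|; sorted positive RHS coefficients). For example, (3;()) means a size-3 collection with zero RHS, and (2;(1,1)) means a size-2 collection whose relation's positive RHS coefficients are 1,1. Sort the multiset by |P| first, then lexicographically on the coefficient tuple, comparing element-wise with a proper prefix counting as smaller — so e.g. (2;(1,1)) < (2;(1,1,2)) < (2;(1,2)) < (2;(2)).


|primitive collections| = 9. Relations:

  P={0,5}:  v_{0} + v_{5} = 0  so sig = (2;())
  P={1,4}:  v_{1} + v_{4} = 0  so sig = (2;())
  P={2,3}:  v_{2} + v_{3} = 0  so sig = (2;())
  P={0,2}:  v_{0} + v_{2} = v_{1}  so sig = (2;(1))
  P={0,4}:  v_{0} + v_{4} = v_{3}  so sig = (2;(1))
  P={1,3}:  v_{1} + v_{3} = v_{0}  so sig = (2;(1))
  P={1,5}:  v_{1} + v_{5} = v_{2}  so sig = (2;(1))
  P={2,4}:  v_{2} + v_{4} = v_{5}  so sig = (2;(1))
  P={3,5}:  v_{3} + v_{5} = v_{4}  so sig = (2;(1))

Signatures (|P|; sorted positive RHS coefficients), sorted:
    |P|=2: 9 collections, coeffs (), (), (), (1), (1), (1), (1), (1), (1)


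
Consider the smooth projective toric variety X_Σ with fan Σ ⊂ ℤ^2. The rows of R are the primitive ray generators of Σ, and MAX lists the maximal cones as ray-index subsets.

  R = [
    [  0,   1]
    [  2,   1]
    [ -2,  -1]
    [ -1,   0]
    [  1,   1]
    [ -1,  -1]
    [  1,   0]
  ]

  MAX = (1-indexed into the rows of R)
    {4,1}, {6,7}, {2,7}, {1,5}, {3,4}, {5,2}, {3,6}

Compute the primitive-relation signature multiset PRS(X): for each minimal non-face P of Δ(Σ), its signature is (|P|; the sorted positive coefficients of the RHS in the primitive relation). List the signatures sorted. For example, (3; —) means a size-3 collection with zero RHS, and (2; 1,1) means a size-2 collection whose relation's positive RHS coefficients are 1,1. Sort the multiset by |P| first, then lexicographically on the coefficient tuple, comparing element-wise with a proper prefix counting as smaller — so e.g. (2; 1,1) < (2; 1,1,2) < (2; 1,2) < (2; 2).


|primitive collections| = 14. Relations:

  • {2,3}:  v_{2} + v_{3} = 0  so sig = (2; —)
  • {4,7}:  v_{4} + v_{7} = 0  so sig = (2; —)
  • {5,6}:  v_{5} + v_{6} = 0  so sig = (2; —)
  • {1,6}:  v_{1} + v_{6} = v_{4}  so sig = (2; 1)
  • {1,7}:  v_{1} + v_{7} = v_{5}  so sig = (2; 1)
  • {2,4}:  v_{2} + v_{4} = v_{5}  so sig = (2; 1)
  • {2,6}:  v_{2} + v_{6} = v_{7}  so sig = (2; 1)
  • {3,5}:  v_{3} + v_{5} = v_{4}  so sig = (2; 1)
  • {3,7}:  v_{3} + v_{7} = v_{6}  so sig = (2; 1)
  • {4,5}:  v_{4} + v_{5} = v_{1}  so sig = (2; 1)
  • {4,6}:  v_{4} + v_{6} = v_{3}  so sig = (2; 1)
  • {5,7}:  v_{5} + v_{7} = v_{2}  so sig = (2; 1)
  • {1,2}:  v_{1} + v_{2} = 2·v_{5}  so sig = (2; 2)
  • {1,3}:  v_{1} + v_{3} = 2·v_{4}  so sig = (2; 2)

so the primitive-relation signature multiset is
    |P|=2: 14 collections, coeffs (), (), (), (1), (1), (1), (1), (1), (1), (1), (1), (1), (2), (2)


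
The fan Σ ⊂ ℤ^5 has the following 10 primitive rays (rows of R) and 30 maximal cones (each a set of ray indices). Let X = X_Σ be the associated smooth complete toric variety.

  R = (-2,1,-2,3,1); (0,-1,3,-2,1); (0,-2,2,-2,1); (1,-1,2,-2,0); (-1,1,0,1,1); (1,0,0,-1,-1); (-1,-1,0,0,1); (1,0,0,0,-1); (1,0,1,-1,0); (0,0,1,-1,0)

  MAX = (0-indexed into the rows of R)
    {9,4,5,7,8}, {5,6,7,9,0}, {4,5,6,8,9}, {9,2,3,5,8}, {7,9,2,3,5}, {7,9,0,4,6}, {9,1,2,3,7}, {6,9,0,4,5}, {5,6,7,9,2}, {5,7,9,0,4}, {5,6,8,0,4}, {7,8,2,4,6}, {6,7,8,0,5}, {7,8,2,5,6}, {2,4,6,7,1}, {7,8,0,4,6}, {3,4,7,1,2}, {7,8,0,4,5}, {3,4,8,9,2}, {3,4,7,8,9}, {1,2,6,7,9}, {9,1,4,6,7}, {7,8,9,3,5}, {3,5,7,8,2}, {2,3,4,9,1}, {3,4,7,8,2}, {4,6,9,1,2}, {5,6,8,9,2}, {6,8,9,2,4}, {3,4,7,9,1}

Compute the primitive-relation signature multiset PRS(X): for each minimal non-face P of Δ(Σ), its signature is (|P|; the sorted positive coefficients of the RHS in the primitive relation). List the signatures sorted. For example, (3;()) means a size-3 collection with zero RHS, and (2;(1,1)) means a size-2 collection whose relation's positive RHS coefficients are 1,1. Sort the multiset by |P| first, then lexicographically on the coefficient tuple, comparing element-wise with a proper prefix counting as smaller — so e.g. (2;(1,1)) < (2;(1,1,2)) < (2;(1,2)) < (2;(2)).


13 collections generate NE(X_Σ); each relation:

  P = {3,6}:  v_{3} + v_{6} = v_{2} — sig = (2;(1))
  P = {1,5}:  v_{1} + v_{5} = v_{3} + v_{9} — sig = (2;(1,1))
  P = {0,3}:  v_{0} + v_{3} = v_{4} + v_{6} + v_{7} — sig = (2;(1,1,1))
  P = {0,2}:  v_{0} + v_{2} = v_{4} + 2·v_{6} + v_{7} — sig = (2;(1,1,2))
  P = {1,8}:  v_{1} + v_{8} = 2·v_{3} + v_{4} — sig = (2;(1,2))
  P = {0,1}:  v_{0} + v_{1} = 2·v_{4} + 2·v_{6} + 2·v_{7} + v_{9} — sig = (2;(1,2,2,2))
  P = {0,8,9}:  v_{0} + v_{8} + v_{9} = v_{4} — sig = (3;(1))
  P = {3,4,5}:  v_{3} + v_{4} + v_{5} = v_{8} + v_{9} — sig = (3;(1,1))
  P = {2,4,5}:  v_{2} + v_{4} + v_{5} = v_{6} + v_{8} + v_{9} — sig = (3;(1,1,1))
  P = {4,5,6,7}:  v_{4} + v_{5} + v_{6} + v_{7} = 0 — sig = (4;())
  P = {2,4,7,9}:  v_{2} + v_{4} + v_{7} + v_{9} = v_{1} — sig = (4;(1))
  P = {6,7,8,9}:  v_{6} + v_{7} + v_{8} + v_{9} = v_{3} — sig = (4;(1))
  P = {2,7,8,9}:  v_{2} + v_{7} + v_{8} + v_{9} = 2·v_{3} — sig = (4;(2))

Hence PRS(X_Σ) =
    (2;(1))
    (2;(1,1))
    (2;(1,1,1))
    (2;(1,1,2))
    (2;(1,2))
    (2;(1,2,2,2))
    (3;(1))
    (3;(1,1))
    (3;(1,1,1))
    (4;())
    (4;(1))
    (4;(1))
    (4;(2))


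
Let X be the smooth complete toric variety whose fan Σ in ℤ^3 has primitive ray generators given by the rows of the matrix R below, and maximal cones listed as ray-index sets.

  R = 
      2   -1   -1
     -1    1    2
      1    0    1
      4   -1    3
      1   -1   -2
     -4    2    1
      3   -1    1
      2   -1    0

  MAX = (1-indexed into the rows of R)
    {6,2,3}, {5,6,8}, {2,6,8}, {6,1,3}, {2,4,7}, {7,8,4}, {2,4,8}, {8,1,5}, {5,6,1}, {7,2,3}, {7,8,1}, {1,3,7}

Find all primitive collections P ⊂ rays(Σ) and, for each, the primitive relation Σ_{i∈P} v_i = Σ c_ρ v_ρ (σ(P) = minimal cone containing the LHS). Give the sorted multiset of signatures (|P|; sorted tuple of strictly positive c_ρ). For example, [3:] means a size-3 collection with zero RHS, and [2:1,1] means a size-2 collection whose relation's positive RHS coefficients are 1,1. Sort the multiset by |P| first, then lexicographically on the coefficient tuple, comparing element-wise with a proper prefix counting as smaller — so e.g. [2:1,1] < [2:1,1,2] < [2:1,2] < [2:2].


Minimal non-faces — 12 found among 8 rays, 12 max cones:

  P={2,5}:  v_{2} + v_{5} = 0 — sig = [2:]
  P={1,2}:  v_{1} + v_{2} = v_{3} — sig = [2:1]
  P={3,5}:  v_{3} + v_{5} = v_{1} — sig = [2:1]
  P={3,8}:  v_{3} + v_{8} = v_{7} — sig = [2:1]
  P={6,7}:  v_{6} + v_{7} = v_{2} — sig = [2:1]
  P={4,5}:  v_{4} + v_{5} = v_{7} + v_{8} — sig = [2:1,1]
  P={5,7}:  v_{5} + v_{7} = v_{1} + v_{8} — sig = [2:1,1]
  P={3,4}:  v_{3} + v_{4} = v_{2} + 2·v_{7} — sig = [2:1,2]
  P={4,6}:  v_{4} + v_{6} = 2·v_{2} + v_{8} — sig = [2:1,2]
  P={1,4}:  v_{1} + v_{4} = 2·v_{7} — sig = [2:2]
  P={1,6,8}:  v_{1} + v_{6} + v_{8} = 0 — sig = [3:]
  P={2,7,8}:  v_{2} + v_{7} + v_{8} = v_{4} — sig = [3:1]

Signatures (|P|; sorted positive RHS coefficients), sorted:
{ [2:],  [2:1] ×4,  [2:1,1] ×2,  [2:1,2] ×2,  [2:2],  [3:],  [3:1] }


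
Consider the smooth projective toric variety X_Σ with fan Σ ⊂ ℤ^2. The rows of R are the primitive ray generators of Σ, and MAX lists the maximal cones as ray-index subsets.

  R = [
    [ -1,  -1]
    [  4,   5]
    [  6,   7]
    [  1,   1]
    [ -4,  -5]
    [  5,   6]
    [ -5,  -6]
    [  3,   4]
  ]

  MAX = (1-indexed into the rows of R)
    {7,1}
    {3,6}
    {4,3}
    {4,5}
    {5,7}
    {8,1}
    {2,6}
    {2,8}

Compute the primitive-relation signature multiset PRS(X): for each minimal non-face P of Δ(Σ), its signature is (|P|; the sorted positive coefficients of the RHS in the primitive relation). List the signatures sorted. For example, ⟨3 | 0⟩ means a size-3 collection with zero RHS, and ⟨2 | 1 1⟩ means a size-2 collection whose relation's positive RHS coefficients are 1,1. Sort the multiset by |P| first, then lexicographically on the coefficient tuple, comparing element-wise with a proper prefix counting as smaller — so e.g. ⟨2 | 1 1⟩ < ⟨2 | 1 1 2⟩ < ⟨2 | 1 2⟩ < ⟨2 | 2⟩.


20 collections generate NE(X_Σ); each relation:

  {1,4}:  v_{1} + v_{4} = 0 ; sig = ⟨2 | 0⟩
  {2,5}:  v_{2} + v_{5} = 0 ; sig = ⟨2 | 0⟩
  {6,7}:  v_{6} + v_{7} = 0 ; sig = ⟨2 | 0⟩
  {1,2}:  v_{1} + v_{2} = v_{8} ; sig = ⟨2 | 1⟩
  {1,3}:  v_{1} + v_{3} = v_{6} ; sig = ⟨2 | 1⟩
  {1,5}:  v_{1} + v_{5} = v_{7} ; sig = ⟨2 | 1⟩
  {1,6}:  v_{1} + v_{6} = v_{2} ; sig = ⟨2 | 1⟩
  {2,4}:  v_{2} + v_{4} = v_{6} ; sig = ⟨2 | 1⟩
  {2,7}:  v_{2} + v_{7} = v_{1} ; sig = ⟨2 | 1⟩
  {3,7}:  v_{3} + v_{7} = v_{4} ; sig = ⟨2 | 1⟩
  {4,6}:  v_{4} + v_{6} = v_{3} ; sig = ⟨2 | 1⟩
  {4,7}:  v_{4} + v_{7} = v_{5} ; sig = ⟨2 | 1⟩
  {4,8}:  v_{4} + v_{8} = v_{2} ; sig = ⟨2 | 1⟩
  {5,6}:  v_{5} + v_{6} = v_{4} ; sig = ⟨2 | 1⟩
  {5,8}:  v_{5} + v_{8} = v_{1} ; sig = ⟨2 | 1⟩
  {3,8}:  v_{3} + v_{8} = v_{2} + v_{6} ; sig = ⟨2 | 1 1⟩
  {2,3}:  v_{2} + v_{3} = 2·v_{6} ; sig = ⟨2 | 2⟩
  {3,5}:  v_{3} + v_{5} = 2·v_{4} ; sig = ⟨2 | 2⟩
  {6,8}:  v_{6} + v_{8} = 2·v_{2} ; sig = ⟨2 | 2⟩
  {7,8}:  v_{7} + v_{8} = 2·v_{1} ; sig = ⟨2 | 2⟩

Sorted signature multiset PRS(X):
{ ⟨2 | 0⟩ ×3,  ⟨2 | 1⟩ ×12,  ⟨2 | 1 1⟩,  ⟨2 | 2⟩ ×4 }
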